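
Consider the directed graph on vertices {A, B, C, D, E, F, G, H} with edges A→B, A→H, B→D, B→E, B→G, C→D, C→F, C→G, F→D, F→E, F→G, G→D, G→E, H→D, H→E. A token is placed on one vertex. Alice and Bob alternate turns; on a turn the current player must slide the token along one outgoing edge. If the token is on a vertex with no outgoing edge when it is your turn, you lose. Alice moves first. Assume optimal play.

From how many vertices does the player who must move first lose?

3

Classify positions by backward induction: terminal positions (no move available) are L. From any other position, the mover wins iff some move reaches an L.
Every edge goes from a vertex to one that appears earlier in the order D, E, G, F, C, B, H, A, so processing vertices in that order labels each vertex after all of its successors.
D: no outgoing edge → L
E: no outgoing edge → L
G: can move to E, which is L ⇒ W
F: can move to E, which is L ⇒ W
C: can move to D, which is L ⇒ W
B: can move to E, which is L ⇒ W
H: can move to E, which is L ⇒ W
A: moves to H(W), B(W); every one is W ⇒ L
The L vertices are A, D, E; that is 3 in all.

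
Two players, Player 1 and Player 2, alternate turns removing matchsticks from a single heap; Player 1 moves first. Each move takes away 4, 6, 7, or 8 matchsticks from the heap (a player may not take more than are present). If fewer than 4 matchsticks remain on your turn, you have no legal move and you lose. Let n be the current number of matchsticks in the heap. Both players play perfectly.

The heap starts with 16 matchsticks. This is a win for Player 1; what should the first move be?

Remove 4, leaving 12.

Classify positions by backward induction: terminal positions (no move available) are L. From any other position, the mover wins iff some move reaches an L.
n=0: no move → L
n=1: no move → L
n=2: no move → L
n=3: no move → L
n=4: can move to 0, which is L ⇒ W
n=5: can move to 1, which is L ⇒ W
n=6: can move to 2, which is L ⇒ W
n=7: can move to 3, which is L ⇒ W
n=8: can move to 2, which is L ⇒ W
n=9: can move to 3, which is L ⇒ W
n=10: can move to 3, which is L ⇒ W
n=11: can move to 3, which is L ⇒ W
n=12: moves to 8(W), 6(W), 5(W), 4(W); every one is W ⇒ L
n=13: moves to 9(W), 7(W), 6(W), 5(W); every one is W ⇒ L
n=14: moves to 10(W), 8(W), 7(W), 6(W); every one is W ⇒ L
n=15: moves to 11(W), 9(W), 8(W), 7(W); every one is W ⇒ L
n=16: can move to 12, which is L ⇒ W
From 16, the L positions reachable in one move are: 12.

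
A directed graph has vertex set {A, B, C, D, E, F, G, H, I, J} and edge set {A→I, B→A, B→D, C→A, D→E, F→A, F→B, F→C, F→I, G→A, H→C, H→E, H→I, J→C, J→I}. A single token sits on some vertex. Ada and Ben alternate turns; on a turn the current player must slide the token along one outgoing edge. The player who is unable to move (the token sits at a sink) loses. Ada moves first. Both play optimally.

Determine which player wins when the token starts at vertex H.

Use the standard recursion: the mover loses at a terminal position; elsewhere, the mover wins exactly when some move hands the opponent an L position.
Every edge goes from a vertex to one that appears earlier in the order E, I, A, G, C, J, H, D, B, F, so processing vertices in that order labels each vertex after all of its successors.
E: no outgoing edge → L
I: no outgoing edge → L
A: →I(L), so W
G: →A(W) only, which is W, so L
C: →A(W) only, which is W, so L
J: →C(L), so W
H: →C(L), so W
D: →E(L), so W
B: →D(W), A(W) — all W, so L
F: →B(L), so W
The starting position H is W: Ada should move to C, handing over an L position.

Ada wins.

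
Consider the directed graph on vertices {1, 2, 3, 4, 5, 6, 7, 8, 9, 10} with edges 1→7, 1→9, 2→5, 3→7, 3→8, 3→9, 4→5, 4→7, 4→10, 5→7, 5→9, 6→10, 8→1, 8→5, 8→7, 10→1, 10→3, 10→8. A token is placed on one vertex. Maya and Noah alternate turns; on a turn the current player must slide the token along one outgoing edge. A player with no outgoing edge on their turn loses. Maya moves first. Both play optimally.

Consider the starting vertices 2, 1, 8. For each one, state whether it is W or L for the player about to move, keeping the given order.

Classify positions by backward induction: terminal positions (no move available) are L. From any other position, the mover wins iff some move reaches an L.
Every edge goes from a vertex to one that appears earlier in the order 9, 7, 1, 5, 8, 3, 10, 4, 6, 2, so processing vertices in that order labels each vertex after all of its successors.
9: no outgoing edge → L
7: no outgoing edge → L
1: can move to 7, which is L ⇒ W
5: can move to 7, which is L ⇒ W
8: can move to 7, which is L ⇒ W
3: can move to 7, which is L ⇒ W
10: moves to 3(W), 8(W), 1(W); every one is W ⇒ L
4: can move to 10, which is L ⇒ W
6: can move to 10, which is L ⇒ W
2: the only move is to 5(W), a W ⇒ L

2: L, 1: W, 8: W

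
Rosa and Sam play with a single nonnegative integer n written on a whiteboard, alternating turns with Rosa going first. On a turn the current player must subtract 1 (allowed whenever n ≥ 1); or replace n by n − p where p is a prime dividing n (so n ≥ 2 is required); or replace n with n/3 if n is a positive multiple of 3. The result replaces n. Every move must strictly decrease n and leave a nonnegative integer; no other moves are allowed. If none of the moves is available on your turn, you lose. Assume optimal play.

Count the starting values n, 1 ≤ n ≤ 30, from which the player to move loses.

7

Positions with no move are L. A position that does have a move is losing for the player to move precisely when every available move leads to a winning position for the opponent. Fill in the labels:
n=0: no move → L
n=1: can move to 0, which is L ⇒ W
n=2: can move to 0, which is L ⇒ W
n=3: can move to 0, which is L ⇒ W
n=4: moves to 2(W), 3(W); every one is W ⇒ L
n=5: can move to 0, which is L ⇒ W
n=6: can move to 4, which is L ⇒ W
n=7: can move to 0, which is L ⇒ W
n=8: moves to 6(W), 7(W); every one is W ⇒ L
n=9: can move to 8, which is L ⇒ W
n=10: can move to 8, which is L ⇒ W
n=11: can move to 0, which is L ⇒ W
n=12: can move to 4, which is L ⇒ W
n=13: can move to 0, which is L ⇒ W
n=14: moves to 7(W), 12(W), 13(W); every one is W ⇒ L
n=15: can move to 14, which is L ⇒ W
n=16: can move to 14, which is L ⇒ W
n=17: can move to 0, which is L ⇒ W
n=18: moves to 6(W), 15(W), 16(W), 17(W); every one is W ⇒ L
n=19: can move to 0, which is L ⇒ W
n=20: can move to 18, which is L ⇒ W
n=21: can move to 14, which is L ⇒ W
n=22: moves to 11(W), 20(W), 21(W); every one is W ⇒ L
n=23: can move to 0, which is L ⇒ W
n=24: can move to 8, which is L ⇒ W
n=25: moves to 20(W), 24(W); every one is W ⇒ L
n=26: can move to 25, which is L ⇒ W
n=27: moves to 9(W), 24(W), 26(W); every one is W ⇒ L
n=28: can move to 27, which is L ⇒ W
n=29: can move to 0, which is L ⇒ W
n=30: can move to 25, which is L ⇒ W
L entries with 1 ≤ n ≤ 30 (n=0 is outside the asked range and is not counted): n = 4, 8, 14, 18, 22, 25, 27; that makes 7.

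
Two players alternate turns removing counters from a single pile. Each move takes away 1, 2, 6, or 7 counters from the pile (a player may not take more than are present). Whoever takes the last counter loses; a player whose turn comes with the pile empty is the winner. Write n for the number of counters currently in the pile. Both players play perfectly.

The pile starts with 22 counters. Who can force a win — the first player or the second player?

Label each position W (a win for the player to move) or L (a loss). A position with no legal move is W; any other position is W exactly when some move reaches an L, and L when every move reaches a W.
n=0: no move; the opponent has just taken the last counter and therefore loses → W
n=1: L (sole option 0(W) is W)
n=2: W (go to 1, an L position)
n=3: W (go to 1, an L position)
n=4: L (options 3(W), 2(W) are all W)
n=5: W (go to 4, an L position)
n=6: W (go to 4, an L position)
n=7: W (go to 1, an L position)
n=8: W (go to 1, an L position)
n=9: L (options 8(W), 7(W), 3(W), 2(W) are all W)
n=10: W (go to 9, an L position)
n=11: W (go to 9, an L position)
n=12: L (options 11(W), 10(W), 6(W), 5(W) are all W)
n=13: W (go to 12, an L position)
n=14: W (go to 12, an L position)
n=15: W (go to 9, an L position)
n=16: W (go to 9, an L position)
n=17: L (options 16(W), 15(W), 11(W), 10(W) are all W)
n=18: W (go to 17, an L position)
n=19: W (go to 17, an L position)
n=20: L (options 19(W), 18(W), 14(W), 13(W) are all W)
n=21: W (go to 20, an L position)
n=22: W (go to 20, an L position)
The starting position 22 is W: the player to move should remove 2, leaving 20, handing over an L position.

The first player wins.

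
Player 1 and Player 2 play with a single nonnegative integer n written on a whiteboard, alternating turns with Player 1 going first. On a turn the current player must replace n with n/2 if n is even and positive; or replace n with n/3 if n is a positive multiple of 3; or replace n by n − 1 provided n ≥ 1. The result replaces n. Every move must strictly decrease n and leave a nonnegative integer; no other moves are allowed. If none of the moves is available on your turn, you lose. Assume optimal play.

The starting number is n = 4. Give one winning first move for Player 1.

Compute win/loss labels from the base case upward. A position with no move is L. Any other position is W if it can reach an L in one move, else L.
n=0: no move → L
n=1: reaches L-position 0 → W
n=2: only reaches 1(W), which is W → L
n=3: reaches L-position 2 → W
n=4: reaches L-position 2 → W
From 4, the L positions reachable in one move are: 2.

Move to 2.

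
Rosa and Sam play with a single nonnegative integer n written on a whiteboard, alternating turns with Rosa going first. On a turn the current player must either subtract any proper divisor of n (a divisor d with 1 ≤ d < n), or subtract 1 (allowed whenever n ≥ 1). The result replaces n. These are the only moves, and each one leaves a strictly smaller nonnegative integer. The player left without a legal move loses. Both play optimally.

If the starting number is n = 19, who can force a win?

Positions with no move are L. A position that does have a move is losing for the player to move precisely when every available move leads to a winning position for the opponent. Fill in the labels:
n=0: no move → L
n=1: reaches L-position 0 → W
n=2: only reaches 1(W), which is W → L
n=3: reaches L-position 2 → W
n=4: reaches L-position 2 → W
n=5: only reaches 4(W), which is W → L
n=6: reaches L-position 5 → W
n=7: only reaches 6(W), which is W → L
n=8: reaches L-position 7 → W
n=9: only reaches 6(W), 8(W), all W → L
n=10: reaches L-position 5 → W
n=11: only reaches 10(W), which is W → L
n=12: reaches L-position 9 → W
n=13: only reaches 12(W), which is W → L
n=14: reaches L-position 7 → W
n=15: only reaches 10(W), 12(W), 14(W), all W → L
n=16: reaches L-position 15 → W
n=17: only reaches 16(W), which is W → L
n=18: reaches L-position 9 → W
n=19: only reaches 18(W), which is W → L
The starting position 19 is L: whatever Rosa does, the opponent receives a W position.

Sam wins.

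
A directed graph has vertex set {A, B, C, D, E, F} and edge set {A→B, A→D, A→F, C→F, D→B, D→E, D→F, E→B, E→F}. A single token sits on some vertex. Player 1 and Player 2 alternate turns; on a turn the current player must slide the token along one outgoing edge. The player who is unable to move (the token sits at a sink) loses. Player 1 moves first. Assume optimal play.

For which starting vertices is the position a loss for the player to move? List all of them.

Positions with no move are L. A position that does have a move is losing for the player to move precisely when every available move leads to a winning position for the opponent. Fill in the labels:
Every edge goes from a vertex to one that appears earlier in the order B, F, E, D, A, C, so processing vertices in that order labels each vertex after all of its successors.
B: no outgoing edge → L
F: no outgoing edge → L
E: →F(L), so W
D: →F(L), so W
A: →F(L), so W
C: →F(L), so W
The losing starting vertices are exactly the entries labelled L in this table (2 of them).

B, F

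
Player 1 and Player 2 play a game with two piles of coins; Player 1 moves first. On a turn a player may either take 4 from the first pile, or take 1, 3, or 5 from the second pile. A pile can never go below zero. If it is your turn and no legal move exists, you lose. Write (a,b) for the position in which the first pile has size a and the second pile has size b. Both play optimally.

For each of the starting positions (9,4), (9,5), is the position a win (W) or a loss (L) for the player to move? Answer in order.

Classify positions by backward induction: terminal positions (no move available) are L. From any other position, the mover wins iff some move reaches an L.
No move ever increases a pile, so every position that can arise here has a ≤ 9 and b ≤ 5; it is enough to label the cells with 0 ≤ a ≤ 9 and 0 ≤ b ≤ 5.
Every move lowers a or b (never raises either), so fill the grid row by row in increasing a, and left to right within a row: each cell's successors are then already labelled.
      b=0  b=1  b=2  b=3  b=4  b=5
a=0:    L    W    L    W    L    W
a=1:    L    W    L    W    L    W
a=2:    L    W    L    W    L    W
a=3:    L    W    L    W    L    W
a=4:    W    L    W    L    W    L
a=5:    W    L    W    L    W    L
a=6:    W    L    W    L    W    L
a=7:    W    L    W    L    W    L
a=8:    L    W    L    W    L    W
a=9:    L    W    L    W    L    W
Cells with no legal move (terminal, hence L): (0,0), (1,0), (2,0), (3,0).
The remaining L cells, each justified by listing all of its moves:
(0,2): only reaches (0,1)(W), which is W → L
(0,4): only reaches (0,3)(W), (0,1)(W), all W → L
(1,2): only reaches (1,1)(W), which is W → L
(1,4): only reaches (1,3)(W), (1,1)(W), all W → L
(2,2): only reaches (2,1)(W), which is W → L
(2,4): only reaches (2,3)(W), (2,1)(W), all W → L
(3,2): only reaches (3,1)(W), which is W → L
(3,4): only reaches (3,3)(W), (3,1)(W), all W → L
(4,1): only reaches (0,1)(W), (4,0)(W), all W → L
(4,3): only reaches (0,3)(W), (4,2)(W), (4,0)(W), all W → L
(4,5): only reaches (0,5)(W), (4,4)(W), (4,2)(W), (4,0)(W), all W → L
(5,1): only reaches (1,1)(W), (5,0)(W), all W → L
(5,3): only reaches (1,3)(W), (5,2)(W), (5,0)(W), all W → L
(5,5): only reaches (1,5)(W), (5,4)(W), (5,2)(W), (5,0)(W), all W → L
(6,1): only reaches (2,1)(W), (6,0)(W), all W → L
(6,3): only reaches (2,3)(W), (6,2)(W), (6,0)(W), all W → L
(6,5): only reaches (2,5)(W), (6,4)(W), (6,2)(W), (6,0)(W), all W → L
(7,1): only reaches (3,1)(W), (7,0)(W), all W → L
(7,3): only reaches (3,3)(W), (7,2)(W), (7,0)(W), all W → L
(7,5): only reaches (3,5)(W), (7,4)(W), (7,2)(W), (7,0)(W), all W → L
(8,0): only reaches (4,0)(W), which is W → L
(8,2): only reaches (4,2)(W), (8,1)(W), all W → L
(8,4): only reaches (4,4)(W), (8,3)(W), (8,1)(W), all W → L
(9,0): only reaches (5,0)(W), which is W → L
(9,2): only reaches (5,2)(W), (9,1)(W), all W → L
(9,4): only reaches (5,4)(W), (9,3)(W), (9,1)(W), all W → L
Every other cell has at least one move into one of the L cells above, so it is W.
(9,4): one of the L cells justified above, so L
(9,5): the move to (5,5) reaches an L cell, so W

(9,4): L, (9,5): W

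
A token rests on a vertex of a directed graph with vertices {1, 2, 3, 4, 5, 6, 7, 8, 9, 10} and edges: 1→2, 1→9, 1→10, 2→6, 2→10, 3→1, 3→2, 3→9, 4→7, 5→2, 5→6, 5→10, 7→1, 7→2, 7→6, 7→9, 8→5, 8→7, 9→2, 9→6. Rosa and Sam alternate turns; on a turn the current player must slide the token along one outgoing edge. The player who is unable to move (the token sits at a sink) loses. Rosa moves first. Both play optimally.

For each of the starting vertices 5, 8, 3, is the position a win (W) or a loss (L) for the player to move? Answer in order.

5: W, 8: L, 3: L

Classify positions by backward induction: terminal positions (no move available) are L. From any other position, the mover wins iff some move reaches an L.
Every edge goes from a vertex to one that appears earlier in the order 10, 6, 2, 9, 1, 7, 5, 4, 3, 8, so processing vertices in that order labels each vertex after all of its successors.
10: no outgoing edge → L
6: no outgoing edge → L
2: →6(L), so W
9: →6(L), so W
1: →10(L), so W
7: →6(L), so W
5: →6(L), so W
4: →7(W) only, which is W, so L
3: →1(W), 9(W), 2(W) — all W, so L
8: →5(W), 7(W) — all W, so L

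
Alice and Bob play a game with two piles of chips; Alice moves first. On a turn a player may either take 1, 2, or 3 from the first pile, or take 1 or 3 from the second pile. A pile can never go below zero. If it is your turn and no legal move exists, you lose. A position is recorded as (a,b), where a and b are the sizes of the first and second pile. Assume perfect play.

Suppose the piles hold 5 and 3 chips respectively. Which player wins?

Use the standard recursion: the mover loses at a terminal position; elsewhere, the mover wins exactly when some move hands the opponent an L position.
No move ever increases a pile, so every position that can arise here has a ≤ 5 and b ≤ 3; it is enough to label the cells with 0 ≤ a ≤ 5 and 0 ≤ b ≤ 3.
Every move lowers a or b (never raises either), so fill the grid row by row in increasing a, and left to right within a row: each cell's successors are then already labelled.
      b=0  b=1  b=2  b=3
a=0:    L    W    L    W
a=1:    W    L    W    L
a=2:    W    W    W    W
a=3:    W    W    W    W
a=4:    L    W    L    W
a=5:    W    L    W    L
Cells with no legal move (terminal, hence L): (0,0).
The remaining L cells, each justified by listing all of its moves:
(0,2): →(0,1)(W) only, which is W, so L
(1,1): →(0,1)(W), (1,0)(W) — all W, so L
(1,3): →(0,3)(W), (1,2)(W), (1,0)(W) — all W, so L
(4,0): →(3,0)(W), (2,0)(W), (1,0)(W) — all W, so L
(4,2): →(3,2)(W), (2,2)(W), (1,2)(W), (4,1)(W) — all W, so L
(5,1): →(4,1)(W), (3,1)(W), (2,1)(W), (5,0)(W) — all W, so L
(5,3): →(4,3)(W), (3,3)(W), (2,3)(W), (5,2)(W), (5,0)(W) — all W, so L
Every other cell has at least one move into one of the L cells above, so it is W.
The starting position (5,3) is L: whatever Alice does, the opponent receives a W position.

Bob wins.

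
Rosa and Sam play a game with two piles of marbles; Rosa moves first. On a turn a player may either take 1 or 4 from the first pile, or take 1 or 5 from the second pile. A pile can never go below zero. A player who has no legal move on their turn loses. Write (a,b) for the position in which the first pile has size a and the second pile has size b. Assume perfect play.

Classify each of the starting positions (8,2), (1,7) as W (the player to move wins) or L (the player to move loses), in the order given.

Build the W/L table. Terminal = L. A non-terminal position is W if it has a move to some L; otherwise it is L.
No move ever increases a pile, so every position that can arise here has a ≤ 8 and b ≤ 7; it is enough to label the cells with 0 ≤ a ≤ 8 and 0 ≤ b ≤ 7.
Every move lowers a or b (never raises either), so fill the grid row by row in increasing a, and left to right within a row: each cell's successors are then already labelled.
      b=0  b=1  b=2  b=3  b=4  b=5  b=6  b=7
a=0:    L    W    L    W    L    W    L    W
a=1:    W    L    W    L    W    L    W    L
a=2:    L    W    L    W    L    W    L    W
a=3:    W    L    W    L    W    L    W    L
a=4:    W    W    W    W    W    W    W    W
a=5:    L    W    L    W    L    W    L    W
a=6:    W    L    W    L    W    L    W    L
a=7:    L    W    L    W    L    W    L    W
a=8:    W    L    W    L    W    L    W    L
Cells with no legal move (terminal, hence L): (0,0).
The remaining L cells, each justified by listing all of its moves:
(0,2): the only move is to (0,1)(W), a W ⇒ L
(0,4): the only move is to (0,3)(W), a W ⇒ L
(0,6): moves to (0,5)(W), (0,1)(W); every one is W ⇒ L
(1,1): moves to (0,1)(W), (1,0)(W); every one is W ⇒ L
(1,3): moves to (0,3)(W), (1,2)(W); every one is W ⇒ L
(1,5): moves to (0,5)(W), (1,4)(W), (1,0)(W); every one is W ⇒ L
(1,7): moves to (0,7)(W), (1,6)(W), (1,2)(W); every one is W ⇒ L
(2,0): the only move is to (1,0)(W), a W ⇒ L
(2,2): moves to (1,2)(W), (2,1)(W); every one is W ⇒ L
(2,4): moves to (1,4)(W), (2,3)(W); every one is W ⇒ L
(2,6): moves to (1,6)(W), (2,5)(W), (2,1)(W); every one is W ⇒ L
(3,1): moves to (2,1)(W), (3,0)(W); every one is W ⇒ L
(3,3): moves to (2,3)(W), (3,2)(W); every one is W ⇒ L
(3,5): moves to (2,5)(W), (3,4)(W), (3,0)(W); every one is W ⇒ L
(3,7): moves to (2,7)(W), (3,6)(W), (3,2)(W); every one is W ⇒ L
(5,0): moves to (4,0)(W), (1,0)(W); every one is W ⇒ L
(5,2): moves to (4,2)(W), (1,2)(W), (5,1)(W); every one is W ⇒ L
(5,4): moves to (4,4)(W), (1,4)(W), (5,3)(W); every one is W ⇒ L
(5,6): moves to (4,6)(W), (1,6)(W), (5,5)(W), (5,1)(W); every one is W ⇒ L
(6,1): moves to (5,1)(W), (2,1)(W), (6,0)(W); every one is W ⇒ L
(6,3): moves to (5,3)(W), (2,3)(W), (6,2)(W); every one is W ⇒ L
(6,5): moves to (5,5)(W), (2,5)(W), (6,4)(W), (6,0)(W); every one is W ⇒ L
(6,7): moves to (5,7)(W), (2,7)(W), (6,6)(W), (6,2)(W); every one is W ⇒ L
(7,0): moves to (6,0)(W), (3,0)(W); every one is W ⇒ L
(7,2): moves to (6,2)(W), (3,2)(W), (7,1)(W); every one is W ⇒ L
(7,4): moves to (6,4)(W), (3,4)(W), (7,3)(W); every one is W ⇒ L
(7,6): moves to (6,6)(W), (3,6)(W), (7,5)(W), (7,1)(W); every one is W ⇒ L
(8,1): moves to (7,1)(W), (4,1)(W), (8,0)(W); every one is W ⇒ L
(8,3): moves to (7,3)(W), (4,3)(W), (8,2)(W); every one is W ⇒ L
(8,5): moves to (7,5)(W), (4,5)(W), (8,4)(W), (8,0)(W); every one is W ⇒ L
(8,7): moves to (7,7)(W), (4,7)(W), (8,6)(W), (8,2)(W); every one is W ⇒ L
Every other cell has at least one move into one of the L cells above, so it is W.
(8,2): the move to (7,2) reaches an L cell, so W
(1,7): one of the L cells justified above, so L

(8,2): W, (1,7): L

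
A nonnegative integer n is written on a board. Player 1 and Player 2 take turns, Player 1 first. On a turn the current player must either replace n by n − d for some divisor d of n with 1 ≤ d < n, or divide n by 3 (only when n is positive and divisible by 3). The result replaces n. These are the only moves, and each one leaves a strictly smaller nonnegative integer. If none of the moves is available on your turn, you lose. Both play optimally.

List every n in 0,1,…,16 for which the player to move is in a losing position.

Work bottom-up. With no move the player to move loses. Otherwise the position is W if at least one move leads to an L position for the opponent, and L if every move leads to a W.
n=0: no move → L
n=1: no move → L
n=2: →1(L), so W
n=3: →1(L), so W
n=4: →2(W), 3(W) — all W, so L
n=5: →4(L), so W
n=6: →4(L), so W
n=7: →6(W) only, which is W, so L
n=8: →4(L), so W
n=9: →3(W), 6(W), 8(W) — all W, so L
n=10: →9(L), so W
n=11: →10(W) only, which is W, so L
n=12: →4(L), so W
n=13: →12(W) only, which is W, so L
n=14: →7(L), so W
n=15: →5(W), 10(W), 12(W), 14(W) — all W, so L
n=16: →15(L), so W
Reading off the rows marked L gives the requested list; there are 8 such values of n.

0, 1, 4, 7, 9, 11, 13, 15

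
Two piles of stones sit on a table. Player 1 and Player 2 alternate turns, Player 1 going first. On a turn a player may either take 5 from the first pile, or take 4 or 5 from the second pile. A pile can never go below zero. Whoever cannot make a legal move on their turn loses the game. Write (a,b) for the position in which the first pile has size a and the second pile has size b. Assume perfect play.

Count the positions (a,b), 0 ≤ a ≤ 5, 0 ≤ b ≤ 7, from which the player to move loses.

24

Work bottom-up. With no move the player to move loses. Otherwise the position is W if at least one move leads to an L position for the opponent, and L if every move leads to a W.
Every move lowers a or b (never raises either), so fill the grid row by row in increasing a, and left to right within a row: each cell's successors are then already labelled.
      b=0  b=1  b=2  b=3  b=4  b=5  b=6  b=7
a=0:    L    L    L    L    W    W    W    W
a=1:    L    L    L    L    W    W    W    W
a=2:    L    L    L    L    W    W    W    W
a=3:    L    L    L    L    W    W    W    W
a=4:    L    L    L    L    W    W    W    W
a=5:    W    W    W    W    L    L    L    L
Cells with no legal move (terminal, hence L): (0,0), (0,1), (0,2), (0,3), (1,0), (1,1), (1,2), (1,3), (2,0), (2,1), (2,2), (2,3), (3,0), (3,1), (3,2), (3,3), (4,0), (4,1), (4,2), (4,3).
The remaining L cells, each justified by listing all of its moves:
(5,4): L (options (0,4)(W), (5,0)(W) are all W)
(5,5): L (options (0,5)(W), (5,1)(W), (5,0)(W) are all W)
(5,6): L (options (0,6)(W), (5,2)(W), (5,1)(W) are all W)
(5,7): L (options (0,7)(W), (5,3)(W), (5,2)(W) are all W)
Every other cell has at least one move into one of the L cells above, so it is W.
L cells per row: a=0: 4, a=1: 4, a=2: 4, a=3: 4, a=4: 4, a=5: 4; total 24.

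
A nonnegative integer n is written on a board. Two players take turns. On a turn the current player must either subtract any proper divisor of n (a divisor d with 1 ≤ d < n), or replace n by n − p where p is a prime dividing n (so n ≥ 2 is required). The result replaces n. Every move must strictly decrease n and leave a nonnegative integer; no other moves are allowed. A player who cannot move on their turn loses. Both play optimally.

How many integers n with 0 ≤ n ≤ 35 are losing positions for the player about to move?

9

Classify positions by backward induction: terminal positions (no move available) are L. From any other position, the mover wins iff some move reaches an L.
n=0: no move → L
n=1: no move → L
n=2: reaches L-position 0 → W
n=3: reaches L-position 0 → W
n=4: only reaches 2(W), 3(W), all W → L
n=5: reaches L-position 0 → W
n=6: reaches L-position 4 → W
n=7: reaches L-position 0 → W
n=8: reaches L-position 4 → W
n=9: only reaches 6(W), 8(W), all W → L
n=10: reaches L-position 9 → W
n=11: reaches L-position 0 → W
n=12: reaches L-position 9 → W
n=13: reaches L-position 0 → W
n=14: only reaches 7(W), 12(W), 13(W), all W → L
n=15: reaches L-position 14 → W
n=16: reaches L-position 14 → W
n=17: reaches L-position 0 → W
n=18: reaches L-position 9 → W
n=19: reaches L-position 0 → W
n=20: only reaches 10(W), 15(W), 16(W), 18(W), 19(W), all W → L
n=21: reaches L-position 14 → W
n=22: reaches L-position 20 → W
n=23: reaches L-position 0 → W
n=24: reaches L-position 20 → W
n=25: reaches L-position 20 → W
n=26: only reaches 13(W), 24(W), 25(W), all W → L
n=27: reaches L-position 26 → W
n=28: reaches L-position 14 → W
n=29: reaches L-position 0 → W
n=30: reaches L-position 20 → W
n=31: reaches L-position 0 → W
n=32: only reaches 16(W), 24(W), 28(W), 30(W), 31(W), all W → L
n=33: reaches L-position 32 → W
n=34: reaches L-position 32 → W
n=35: only reaches 28(W), 30(W), 34(W), all W → L
L entries with 0 ≤ n ≤ 35: n = 0, 1, 4, 9, 14, 20, 26, 32, 35; that makes 9.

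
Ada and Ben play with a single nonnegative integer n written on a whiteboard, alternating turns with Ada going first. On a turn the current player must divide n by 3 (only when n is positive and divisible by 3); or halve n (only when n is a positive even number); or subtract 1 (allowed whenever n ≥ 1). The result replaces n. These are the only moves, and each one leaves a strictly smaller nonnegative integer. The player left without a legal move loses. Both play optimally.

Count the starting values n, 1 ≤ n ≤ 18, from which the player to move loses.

Label each position W (a win for the player to move) or L (a loss). A position with no legal move is L; any other position is W exactly when some move reaches an L, and L when every move reaches a W.
n=0: no move → L
n=1: →0(L), so W
n=2: →1(W) only, which is W, so L
n=3: →2(L), so W
n=4: →2(L), so W
n=5: →4(W) only, which is W, so L
n=6: →2(L), so W
n=7: →6(W) only, which is W, so L
n=8: →7(L), so W
n=9: →3(W), 8(W) — all W, so L
n=10: →5(L), so W
n=11: →10(W) only, which is W, so L
n=12: →11(L), so W
n=13: →12(W) only, which is W, so L
n=14: →7(L), so W
n=15: →5(L), so W
n=16: →8(W), 15(W) — all W, so L
n=17: →16(L), so W
n=18: →9(L), so W
L entries with 1 ≤ n ≤ 18 (n=0 is outside the asked range and is not counted): n = 2, 5, 7, 9, 11, 13, 16; that makes 7.

7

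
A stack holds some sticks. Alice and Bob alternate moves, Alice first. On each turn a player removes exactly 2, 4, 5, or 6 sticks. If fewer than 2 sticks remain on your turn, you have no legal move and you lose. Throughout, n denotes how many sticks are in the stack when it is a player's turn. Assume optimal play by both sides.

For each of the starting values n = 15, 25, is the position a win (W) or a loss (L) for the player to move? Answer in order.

Label each position W (a win for the player to move) or L (a loss). A position with no legal move is L; any other position is W exactly when some move reaches an L, and L when every move reaches a W.
n=0: no move → L
n=1: no move → L
n=2: W (go to 0, an L position)
n=3: W (go to 1, an L position)
n=4: W (go to 0, an L position)
n=5: W (go to 1, an L position)
n=6: W (go to 1, an L position)
n=7: W (go to 1, an L position)
n=8: L (options 6(W), 4(W), 3(W), 2(W) are all W)
n=9: L (options 7(W), 5(W), 4(W), 3(W) are all W)
n=10: W (go to 8, an L position)
n=11: W (go to 9, an L position)
n=12: W (go to 8, an L position)
n=13: W (go to 9, an L position)
n=14: W (go to 9, an L position)
n=15: W (go to 9, an L position)
n=16: L (options 14(W), 12(W), 11(W), 10(W) are all W)
n=17: L (options 15(W), 13(W), 12(W), 11(W) are all W)
n=18: W (go to 16, an L position)
n=19: W (go to 17, an L position)
n=20: W (go to 16, an L position)
n=21: W (go to 17, an L position)
n=22: W (go to 17, an L position)
n=23: W (go to 17, an L position)
n=24: L (options 22(W), 20(W), 19(W), 18(W) are all W)
n=25: L (options 23(W), 21(W), 20(W), 19(W) are all W)

15: W, 25: L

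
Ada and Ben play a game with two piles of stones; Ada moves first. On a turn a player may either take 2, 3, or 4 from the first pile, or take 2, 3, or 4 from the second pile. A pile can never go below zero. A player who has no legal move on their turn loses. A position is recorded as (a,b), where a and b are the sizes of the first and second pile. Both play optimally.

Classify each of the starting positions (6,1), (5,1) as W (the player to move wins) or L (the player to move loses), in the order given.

Positions with no move are L. A position that does have a move is losing for the player to move precisely when every available move leads to a winning position for the opponent. Fill in the labels:
No move ever increases a pile, so every position that can arise here has a ≤ 6 and b ≤ 1; it is enough to label the cells with 0 ≤ a ≤ 6 and 0 ≤ b ≤ 1.
Every move lowers a or b (never raises either), so fill the grid row by row in increasing a, and left to right within a row: each cell's successors are then already labelled.
      b=0  b=1
a=0:    L    L
a=1:    L    L
a=2:    W    W
a=3:    W    W
a=4:    W    W
a=5:    W    W
a=6:    L    L
Cells with no legal move (terminal, hence L): (0,0), (0,1), (1,0), (1,1).
The remaining L cells, each justified by listing all of its moves:
(6,0): only reaches (4,0)(W), (3,0)(W), (2,0)(W), all W → L
(6,1): only reaches (4,1)(W), (3,1)(W), (2,1)(W), all W → L
Every other cell has at least one move into one of the L cells above, so it is W.
(6,1): one of the L cells justified above, so L
(5,1): the move to (1,1) reaches an L cell, so W

(6,1): L, (5,1): W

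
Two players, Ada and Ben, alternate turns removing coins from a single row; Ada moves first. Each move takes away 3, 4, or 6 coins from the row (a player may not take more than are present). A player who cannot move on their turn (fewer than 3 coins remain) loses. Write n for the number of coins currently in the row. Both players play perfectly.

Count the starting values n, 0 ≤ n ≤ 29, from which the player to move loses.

Use the standard recursion: the mover loses at a terminal position; elsewhere, the mover wins exactly when some move hands the opponent an L position.
n=0: no move → L
n=1: no move → L
n=2: no move → L
n=3: can move to 0, which is L ⇒ W
n=4: can move to 1, which is L ⇒ W
n=5: can move to 2, which is L ⇒ W
n=6: can move to 2, which is L ⇒ W
n=7: can move to 1, which is L ⇒ W
n=8: can move to 2, which is L ⇒ W
n=9: moves to 6(W), 5(W), 3(W); every one is W ⇒ L
n=10: moves to 7(W), 6(W), 4(W); every one is W ⇒ L
n=11: moves to 8(W), 7(W), 5(W); every one is W ⇒ L
n=12: can move to 9, which is L ⇒ W
n=13: can move to 10, which is L ⇒ W
n=14: can move to 11, which is L ⇒ W
n=15: can move to 11, which is L ⇒ W
n=16: can move to 10, which is L ⇒ W
n=17: can move to 11, which is L ⇒ W
n=18: moves to 15(W), 14(W), 12(W); every one is W ⇒ L
n=19: moves to 16(W), 15(W), 13(W); every one is W ⇒ L
n=20: moves to 17(W), 16(W), 14(W); every one is W ⇒ L
n=21: can move to 18, which is L ⇒ W
n=22: can move to 19, which is L ⇒ W
n=23: can move to 20, which is L ⇒ W
n=24: can move to 20, which is L ⇒ W
n=25: can move to 19, which is L ⇒ W
n=26: can move to 20, which is L ⇒ W
n=27: moves to 24(W), 23(W), 21(W); every one is W ⇒ L
n=28: moves to 25(W), 24(W), 22(W); every one is W ⇒ L
n=29: moves to 26(W), 25(W), 23(W); every one is W ⇒ L
L entries with 0 ≤ n ≤ 29: n = 0, 1, 2, 9, 10, 11, 18, 19, 20, 27, 28, 29; that makes 12.

12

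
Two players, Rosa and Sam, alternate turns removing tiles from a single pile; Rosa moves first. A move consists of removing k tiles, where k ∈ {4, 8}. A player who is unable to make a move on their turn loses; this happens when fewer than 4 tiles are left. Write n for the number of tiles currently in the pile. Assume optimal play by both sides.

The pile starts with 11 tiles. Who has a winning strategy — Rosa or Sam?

Rosa wins.

Build the W/L table. Terminal = L. A non-terminal position is W if it has a move to some L; otherwise it is L.
n=0: no move → L
n=1: no move → L
n=2: no move → L
n=3: no move → L
n=4: reaches L-position 0 → W
n=5: reaches L-position 1 → W
n=6: reaches L-position 2 → W
n=7: reaches L-position 3 → W
n=8: reaches L-position 0 → W
n=9: reaches L-position 1 → W
n=10: reaches L-position 2 → W
n=11: reaches L-position 3 → W
The starting position 11 is W: Rosa should remove 8, leaving 3, handing over an L position.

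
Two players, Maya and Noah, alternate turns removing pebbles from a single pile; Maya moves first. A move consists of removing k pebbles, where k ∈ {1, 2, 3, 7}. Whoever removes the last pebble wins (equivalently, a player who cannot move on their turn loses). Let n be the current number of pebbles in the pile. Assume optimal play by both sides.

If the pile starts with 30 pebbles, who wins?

Work bottom-up. With no move the player to move loses. Otherwise the position is W if at least one move leads to an L position for the opponent, and L if every move leads to a W.
n=0: no move → L
n=1: reaches L-position 0 → W
n=2: reaches L-position 0 → W
n=3: reaches L-position 0 → W
n=4: only reaches 3(W), 2(W), 1(W), all W → L
n=5: reaches L-position 4 → W
n=6: reaches L-position 4 → W
n=7: reaches L-position 4 → W
n=8: only reaches 7(W), 6(W), 5(W), 1(W), all W → L
n=9: reaches L-position 8 → W
n=10: reaches L-position 8 → W
n=11: reaches L-position 8 → W
n=12: only reaches 11(W), 10(W), 9(W), 5(W), all W → L
n=13: reaches L-position 12 → W
n=14: reaches L-position 12 → W
n=15: reaches L-position 12 → W
n=16: only reaches 15(W), 14(W), 13(W), 9(W), all W → L
n=17: reaches L-position 16 → W
n=18: reaches L-position 16 → W
n=19: reaches L-position 16 → W
n=20: only reaches 19(W), 18(W), 17(W), 13(W), all W → L
n=21: reaches L-position 20 → W
n=22: reaches L-position 20 → W
n=23: reaches L-position 20 → W
n=24: only reaches 23(W), 22(W), 21(W), 17(W), all W → L
n=25: reaches L-position 24 → W
n=26: reaches L-position 24 → W
n=27: reaches L-position 24 → W
n=28: only reaches 27(W), 26(W), 25(W), 21(W), all W → L
n=29: reaches L-position 28 → W
n=30: reaches L-position 28 → W
From 30 Maya can remove 2, leaving 28, reaching an L position.

Maya wins.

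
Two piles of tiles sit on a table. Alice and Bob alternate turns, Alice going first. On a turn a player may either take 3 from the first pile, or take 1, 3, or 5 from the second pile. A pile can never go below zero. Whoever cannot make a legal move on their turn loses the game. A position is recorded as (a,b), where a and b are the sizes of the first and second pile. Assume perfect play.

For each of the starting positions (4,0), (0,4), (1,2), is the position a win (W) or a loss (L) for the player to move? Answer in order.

(4,0): W, (0,4): L, (1,2): L

Positions with no move are L. A position that does have a move is losing for the player to move precisely when every available move leads to a winning position for the opponent. Fill in the labels:
No move ever increases a pile, so every position that can arise here has a ≤ 4 and b ≤ 4; it is enough to label the cells with 0 ≤ a ≤ 4 and 0 ≤ b ≤ 4.
Every move lowers a or b (never raises either), so fill the grid row by row in increasing a, and left to right within a row: each cell's successors are then already labelled.
      b=0  b=1  b=2  b=3  b=4
a=0:    L    W    L    W    L
a=1:    L    W    L    W    L
a=2:    L    W    L    W    L
a=3:    W    L    W    L    W
a=4:    W    L    W    L    W
Cells with no legal move (terminal, hence L): (0,0), (1,0), (2,0).
The remaining L cells, each justified by listing all of its moves:
(0,2): only reaches (0,1)(W), which is W → L
(0,4): only reaches (0,3)(W), (0,1)(W), all W → L
(1,2): only reaches (1,1)(W), which is W → L
(1,4): only reaches (1,3)(W), (1,1)(W), all W → L
(2,2): only reaches (2,1)(W), which is W → L
(2,4): only reaches (2,3)(W), (2,1)(W), all W → L
(3,1): only reaches (0,1)(W), (3,0)(W), all W → L
(3,3): only reaches (0,3)(W), (3,2)(W), (3,0)(W), all W → L
(4,1): only reaches (1,1)(W), (4,0)(W), all W → L
(4,3): only reaches (1,3)(W), (4,2)(W), (4,0)(W), all W → L
Every other cell has at least one move into one of the L cells above, so it is W.
(4,0): the move to (1,0) reaches an L cell, so W
(0,4): one of the L cells justified above, so L
(1,2): one of the L cells justified above, so L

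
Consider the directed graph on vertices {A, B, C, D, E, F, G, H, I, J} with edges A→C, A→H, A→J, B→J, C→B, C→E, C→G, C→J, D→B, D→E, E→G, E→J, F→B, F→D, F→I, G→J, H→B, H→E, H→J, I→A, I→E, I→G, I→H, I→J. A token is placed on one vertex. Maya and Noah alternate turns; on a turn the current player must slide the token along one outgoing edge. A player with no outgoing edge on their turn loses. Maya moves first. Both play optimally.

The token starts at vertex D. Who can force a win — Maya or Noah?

Noah wins.

Work bottom-up. With no move the player to move loses. Otherwise the position is W if at least one move leads to an L position for the opponent, and L if every move leads to a W.
Every edge goes from a vertex to one that appears earlier in the order J, G, E, B, H, C, A, I, D, F, so processing vertices in that order labels each vertex after all of its successors.
J: no outgoing edge → L
G: W (go to J, an L position)
E: W (go to J, an L position)
B: W (go to J, an L position)
H: W (go to J, an L position)
C: W (go to J, an L position)
A: W (go to J, an L position)
I: W (go to J, an L position)
D: L (options B(W), E(W) are all W)
F: W (go to D, an L position)
The starting position D is L: whatever Maya does, the opponent receives a W position.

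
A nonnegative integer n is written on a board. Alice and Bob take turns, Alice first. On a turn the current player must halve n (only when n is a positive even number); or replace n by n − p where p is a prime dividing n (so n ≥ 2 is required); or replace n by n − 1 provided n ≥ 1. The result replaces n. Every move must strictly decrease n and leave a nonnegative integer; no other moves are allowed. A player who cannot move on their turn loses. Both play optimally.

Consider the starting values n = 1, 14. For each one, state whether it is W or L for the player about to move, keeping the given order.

Use the standard recursion: the mover loses at a terminal position; elsewhere, the mover wins exactly when some move hands the opponent an L position.
n=0: no move → L
n=1: can move to 0, which is L ⇒ W
n=2: can move to 0, which is L ⇒ W
n=3: can move to 0, which is L ⇒ W
n=4: moves to 2(W), 3(W); every one is W ⇒ L
n=5: can move to 0, which is L ⇒ W
n=6: can move to 4, which is L ⇒ W
n=7: can move to 0, which is L ⇒ W
n=8: can move to 4, which is L ⇒ W
n=9: moves to 6(W), 8(W); every one is W ⇒ L
n=10: can move to 9, which is L ⇒ W
n=11: can move to 0, which is L ⇒ W
n=12: can move to 9, which is L ⇒ W
n=13: can move to 0, which is L ⇒ W
n=14: moves to 7(W), 12(W), 13(W); every one is W ⇒ L

1: W, 14: L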